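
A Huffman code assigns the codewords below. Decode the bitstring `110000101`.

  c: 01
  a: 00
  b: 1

Read left to right; each codeword is recognised as soon as it completes (prefix code):
  1→b | 1→b | 00→a | 00→a | 1→b | 01→c
Decoded message: bbaabc

bbaabc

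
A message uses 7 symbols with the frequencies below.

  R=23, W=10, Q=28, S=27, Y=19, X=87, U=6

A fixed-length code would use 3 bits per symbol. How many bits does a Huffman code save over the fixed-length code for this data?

Fixed-length: 3 bits × 200 symbols = 600 bits.
Huffman merges:
merge U(6) and W(10): 16
merge 16 and Y(19): 35
merge R(23) and S(27): 50
merge Q(28) and 35: 63
merge 50 and 63: 113
merge X(87) and 113: 200
Huffman total = 16 + 35 + 50 + 63 + 113 + 200 = 477 bits.
Saving = 600 − 477 = 123 bits.

123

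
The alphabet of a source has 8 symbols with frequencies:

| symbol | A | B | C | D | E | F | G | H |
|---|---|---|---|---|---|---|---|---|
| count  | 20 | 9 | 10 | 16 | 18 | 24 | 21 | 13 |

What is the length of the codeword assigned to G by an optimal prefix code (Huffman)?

Build the tree from the bottom:
combine B(9), C(10) → 19
combine H(13), D(16) → 29
combine E(18), 19 → 37
combine A(20), G(21) → 41
combine F(24), 29 → 53
combine 37, 41 → 78
combine 53, 78 → 131
The subtree containing G is merged 3 times, so code length = 3.

3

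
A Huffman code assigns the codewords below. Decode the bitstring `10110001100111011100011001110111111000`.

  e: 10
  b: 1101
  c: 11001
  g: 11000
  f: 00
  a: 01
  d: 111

egcbgcbdg

Read left to right; each codeword is recognised as soon as it completes (prefix code):
  10→e | 11000→g | 11001→c | 1101→b | 11000→g | 11001→c | 1101→b | 111→d | 11000→g
Decoded message: egcbgcbdg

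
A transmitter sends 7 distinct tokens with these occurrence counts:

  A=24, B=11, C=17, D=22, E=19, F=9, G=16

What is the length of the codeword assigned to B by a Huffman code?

4

Huffman merges, smallest pair first:
F(9) + B(11) → 20
G(16) + C(17) → 33
E(19) + 20 → 39
D(22) + A(24) → 46
33 + 39 → 72
46 + 72 → 118
B sits 4 levels below the root, so its codeword is 4 bits.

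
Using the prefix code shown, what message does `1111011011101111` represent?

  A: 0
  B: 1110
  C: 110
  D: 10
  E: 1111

Read left to right; each codeword is recognised as soon as it completes (prefix code):
  1111→E | 0→A | 110→C | 1110→B | 1111→E
Decoded message: EACBE

EACBE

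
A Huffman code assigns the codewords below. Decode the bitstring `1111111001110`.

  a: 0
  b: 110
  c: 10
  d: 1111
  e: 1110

deae

Read left to right; each codeword is recognised as soon as it completes (prefix code):
  1111→d | 1110→e | 0→a | 1110→e
Decoded message: deae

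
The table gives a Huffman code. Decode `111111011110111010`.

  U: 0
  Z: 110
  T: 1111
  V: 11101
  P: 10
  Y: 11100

Read left to right; each codeword is recognised as soon as it completes (prefix code):
  1111→T | 110→Z | 1111→T | 0→U | 11101→V | 0→U
Decoded message: TZTUVU

TZTUVU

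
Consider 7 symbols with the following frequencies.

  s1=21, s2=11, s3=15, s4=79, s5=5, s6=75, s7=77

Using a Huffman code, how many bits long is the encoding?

665

Merge the two smallest weights repeatedly:
combine s5(5), s2(11) → 16
combine s3(15), 16 → 31
combine s1(21), 31 → 52
combine 52, s6(75) → 127
combine s7(77), s4(79) → 156
combine 127, 156 → 283
The encoded length is the sum of every internal node's weight: 16 + 31 + 52 + 127 + 156 + 283 = 665 bits.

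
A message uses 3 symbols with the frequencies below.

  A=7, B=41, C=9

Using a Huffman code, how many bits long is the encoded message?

73

Build the Huffman tree bottom-up:
combine A(7), C(9) → 16
combine 16, B(41) → 57
The encoded length is the sum of every internal node's weight: 16 + 57 = 73 bits.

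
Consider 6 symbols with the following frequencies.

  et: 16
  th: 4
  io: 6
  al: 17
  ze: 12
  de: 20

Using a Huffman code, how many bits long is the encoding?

Greedily combine the two least-frequent nodes:
combine th(4), io(6) → 10
combine 10, ze(12) → 22
combine et(16), al(17) → 33
combine de(20), 22 → 42
combine 33, 42 → 75
Total encoded bits = sum of merged weights = 10 + 22 + 33 + 42 + 75 = 182.

182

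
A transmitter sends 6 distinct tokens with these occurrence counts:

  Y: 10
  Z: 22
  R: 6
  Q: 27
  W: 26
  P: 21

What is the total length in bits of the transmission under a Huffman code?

Merge the two smallest weights repeatedly:
combine R(6), Y(10) → 16
combine 16, P(21) → 37
combine Z(22), W(26) → 48
combine Q(27), 37 → 64
combine 48, 64 → 112
Total encoded bits = sum of merged weights = 16 + 37 + 48 + 64 + 112 = 277.

277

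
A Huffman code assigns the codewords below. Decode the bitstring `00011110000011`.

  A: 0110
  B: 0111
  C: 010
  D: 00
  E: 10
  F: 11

DBEDDF

Read left to right; each codeword is recognised as soon as it completes (prefix code):
  00→D | 0111→B | 10→E | 00→D | 00→D | 11→F
Decoded message: DBEDDF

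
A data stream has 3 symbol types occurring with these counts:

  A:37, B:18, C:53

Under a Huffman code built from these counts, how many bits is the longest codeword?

2

Merge the two lowest-weight nodes at each step:
B(18) + A(37) → 55
C(53) + 55 → 108
The rarest symbols sit at the bottom; the longest codeword is 2 bits.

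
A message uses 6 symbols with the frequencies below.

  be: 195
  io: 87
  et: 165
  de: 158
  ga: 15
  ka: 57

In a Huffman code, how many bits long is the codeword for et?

2

Repeatedly merge the two smallest:
combine ga(15), ka(57) → 72
combine 72, io(87) → 159
combine de(158), 159 → 317
combine et(165), be(195) → 360
combine 317, 360 → 677
et's leaf is at depth 2, giving a 2-bit codeword.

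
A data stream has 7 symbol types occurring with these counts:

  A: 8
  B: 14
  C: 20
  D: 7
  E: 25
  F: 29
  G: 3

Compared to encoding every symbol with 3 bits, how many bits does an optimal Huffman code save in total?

Fixed-length: 3 bits × 106 symbols = 318 bits.
Huffman merges:
G(3) + D(7) → 10
A(8) + 10 → 18
B(14) + 18 → 32
C(20) + E(25) → 45
F(29) + 32 → 61
45 + 61 → 106
Huffman total = 10 + 18 + 32 + 45 + 61 + 106 = 272 bits.
Saving = 318 − 272 = 46 bits.

46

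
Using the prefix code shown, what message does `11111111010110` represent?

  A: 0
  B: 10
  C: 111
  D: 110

CCDBD

Read left to right; each codeword is recognised as soon as it completes (prefix code):
  111→C | 111→C | 110→D | 10→B | 110→D
Decoded message: CCDBD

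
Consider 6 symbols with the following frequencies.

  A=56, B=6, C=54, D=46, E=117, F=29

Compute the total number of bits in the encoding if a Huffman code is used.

725

Build the Huffman tree bottom-up:
merge B(6) and F(29): 35
merge 35 and D(46): 81
merge C(54) and A(56): 110
merge 81 and 110: 191
merge E(117) and 191: 308
Each symbol's bit-cost is frequency × depth; summing gives 725 bits (equivalently 35 + 81 + 110 + 191 + 308).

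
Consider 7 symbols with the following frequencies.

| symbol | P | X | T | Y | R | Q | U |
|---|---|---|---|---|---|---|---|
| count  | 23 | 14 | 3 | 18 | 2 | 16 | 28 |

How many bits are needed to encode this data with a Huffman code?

266

Greedily combine the two least-frequent nodes:
merge R(2) and T(3): 5
merge 5 and X(14): 19
merge Q(16) and Y(18): 34
merge 19 and P(23): 42
merge U(28) and 34: 62
merge 42 and 62: 104
The encoded length is the sum of every internal node's weight: 5 + 19 + 34 + 42 + 62 + 104 = 266 bits.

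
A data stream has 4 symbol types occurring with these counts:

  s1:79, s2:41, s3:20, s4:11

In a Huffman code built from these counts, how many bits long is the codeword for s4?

Repeatedly merge the two smallest:
s4(11) + s3(20) → 31
31 + s2(41) → 72
72 + s1(79) → 151
s4's leaf is at depth 3, giving a 3-bit codeword.

3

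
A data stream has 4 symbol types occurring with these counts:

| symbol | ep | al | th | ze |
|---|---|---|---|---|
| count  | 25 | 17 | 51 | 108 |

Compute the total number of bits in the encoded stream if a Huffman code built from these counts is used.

Build the Huffman tree bottom-up:
al(17) + ep(25) → 42
42 + th(51) → 93
93 + ze(108) → 201
Each symbol's bit-cost is frequency × depth; summing gives 336 bits (equivalently 42 + 93 + 201).

336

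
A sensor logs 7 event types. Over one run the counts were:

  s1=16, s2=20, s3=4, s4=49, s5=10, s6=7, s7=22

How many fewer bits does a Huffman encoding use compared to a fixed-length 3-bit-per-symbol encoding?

66

Fixed-length: 3 bits × 128 symbols = 384 bits.
Huffman merges:
s3(4) + s6(7) → 11
s5(10) + 11 → 21
s1(16) + s2(20) → 36
21 + s7(22) → 43
36 + 43 → 79
s4(49) + 79 → 128
Huffman total = 11 + 21 + 36 + 43 + 79 + 128 = 318 bits.
Saving = 384 − 318 = 66 bits.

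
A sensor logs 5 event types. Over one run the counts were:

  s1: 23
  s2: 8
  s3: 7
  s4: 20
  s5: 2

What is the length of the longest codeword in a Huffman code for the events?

Merge the two lowest-weight nodes at each step:
s5(2) + s3(7) → 9
s2(8) + 9 → 17
17 + s4(20) → 37
s1(23) + 37 → 60
Maximum depth reached is 4.

4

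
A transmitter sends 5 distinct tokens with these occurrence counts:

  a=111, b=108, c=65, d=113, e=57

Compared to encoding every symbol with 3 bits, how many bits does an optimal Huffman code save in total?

Fixed-length: 3 bits × 454 symbols = 1362 bits.
Huffman merges:
merge e(57) and c(65): 122
merge b(108) and a(111): 219
merge d(113) and 122: 235
merge 219 and 235: 454
Huffman total = 122 + 219 + 235 + 454 = 1030 bits.
Saving = 1362 − 1030 = 332 bits.

332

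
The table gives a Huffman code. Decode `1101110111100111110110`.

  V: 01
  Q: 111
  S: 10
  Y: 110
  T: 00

Read left to right; each codeword is recognised as soon as it completes (prefix code):
  110→Y | 111→Q | 01→V | 111→Q | 00→T | 111→Q | 110→Y | 110→Y
Decoded message: YQVQTQYY

YQVQTQYY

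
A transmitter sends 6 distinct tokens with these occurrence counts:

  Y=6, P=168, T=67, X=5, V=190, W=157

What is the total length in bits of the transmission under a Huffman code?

1275

Merge the two smallest weights repeatedly:
merge X(5) and Y(6): 11
merge 11 and T(67): 78
merge 78 and W(157): 235
merge P(168) and V(190): 358
merge 235 and 358: 593
Each symbol's bit-cost is frequency × depth; summing gives 1275 bits (equivalently 11 + 78 + 235 + 358 + 593).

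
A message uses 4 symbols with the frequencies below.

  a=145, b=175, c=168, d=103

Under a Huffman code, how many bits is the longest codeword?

Merge the two lowest-weight nodes at each step:
d(103) + a(145) → 248
c(168) + b(175) → 343
248 + 343 → 591
The rarest symbols sit at the bottom; the longest codeword is 2 bits.

2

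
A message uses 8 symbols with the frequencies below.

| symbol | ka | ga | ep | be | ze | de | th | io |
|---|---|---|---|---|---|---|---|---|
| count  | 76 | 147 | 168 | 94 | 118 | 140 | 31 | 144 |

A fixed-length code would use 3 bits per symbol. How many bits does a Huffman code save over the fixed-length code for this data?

Fixed-length: 3 bits × 918 symbols = 2754 bits.
Huffman merges:
th(31) + ka(76) → 107
be(94) + 107 → 201
ze(118) + de(140) → 258
io(144) + ga(147) → 291
ep(168) + 201 → 369
258 + 291 → 549
369 + 549 → 918
Huffman total = 107 + 201 + 258 + 291 + 369 + 549 + 918 = 2693 bits.
Saving = 2754 − 2693 = 61 bits.

61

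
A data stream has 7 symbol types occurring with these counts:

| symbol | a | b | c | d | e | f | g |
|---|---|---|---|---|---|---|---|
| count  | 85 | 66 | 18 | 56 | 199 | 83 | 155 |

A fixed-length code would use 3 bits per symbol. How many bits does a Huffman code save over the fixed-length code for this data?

280

Fixed-length: 3 bits × 662 symbols = 1986 bits.
Huffman merges:
merge c(18) and d(56): 74
merge b(66) and 74: 140
merge f(83) and a(85): 168
merge 140 and g(155): 295
merge 168 and e(199): 367
merge 295 and 367: 662
Huffman total = 74 + 140 + 168 + 295 + 367 + 662 = 1706 bits.
Saving = 1986 − 1706 = 280 bits.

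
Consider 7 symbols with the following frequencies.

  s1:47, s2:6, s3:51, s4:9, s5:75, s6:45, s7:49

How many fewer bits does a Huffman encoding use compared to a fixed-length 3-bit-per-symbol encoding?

Fixed-length: 3 bits × 282 symbols = 846 bits.
Huffman merges:
combine s2(6), s4(9) → 15
combine 15, s6(45) → 60
combine s1(47), s7(49) → 96
combine s3(51), 60 → 111
combine s5(75), 96 → 171
combine 111, 171 → 282
Huffman total = 15 + 60 + 96 + 111 + 171 + 282 = 735 bits.
Saving = 846 − 735 = 111 bits.

111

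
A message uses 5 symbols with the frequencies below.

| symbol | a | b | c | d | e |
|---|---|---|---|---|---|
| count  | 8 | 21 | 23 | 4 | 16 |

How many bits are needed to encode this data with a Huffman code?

156

Greedily combine the two least-frequent nodes:
merge d(4) and a(8): 12
merge 12 and e(16): 28
merge b(21) and c(23): 44
merge 28 and 44: 72
Each symbol's bit-cost is frequency × depth; summing gives 156 bits (equivalently 12 + 28 + 44 + 72).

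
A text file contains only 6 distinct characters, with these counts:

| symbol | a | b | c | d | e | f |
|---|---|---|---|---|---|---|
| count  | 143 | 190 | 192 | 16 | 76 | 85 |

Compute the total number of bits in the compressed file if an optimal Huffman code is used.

Merge the two smallest weights repeatedly:
d(16) + e(76) → 92
f(85) + 92 → 177
a(143) + 177 → 320
b(190) + c(192) → 382
320 + 382 → 702
Each symbol's bit-cost is frequency × depth; summing gives 1673 bits (equivalently 92 + 177 + 320 + 382 + 702).

1673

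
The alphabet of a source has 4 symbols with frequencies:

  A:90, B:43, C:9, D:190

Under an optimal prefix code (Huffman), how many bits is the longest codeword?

Merge the two lowest-weight nodes at each step:
merge C(9) and B(43): 52
merge 52 and A(90): 142
merge 142 and D(190): 332
The first pair merged (C, B) ends up deepest, at depth 3.

3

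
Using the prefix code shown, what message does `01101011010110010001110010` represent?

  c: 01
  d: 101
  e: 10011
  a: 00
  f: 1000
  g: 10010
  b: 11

Read left to right; each codeword is recognised as soon as it completes (prefix code):
  01→c | 101→d | 01→c | 101→d | 01→c | 10010→g | 00→a | 11→b | 10010→g
Decoded message: cdcdcgabg

cdcdcgabg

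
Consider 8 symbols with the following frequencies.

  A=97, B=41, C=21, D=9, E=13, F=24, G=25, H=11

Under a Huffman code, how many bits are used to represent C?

Huffman merges, smallest pair first:
D(9) + H(11) → 20
E(13) + 20 → 33
C(21) + F(24) → 45
G(25) + 33 → 58
B(41) + 45 → 86
58 + 86 → 144
A(97) + 144 → 241
The subtree containing C is merged 4 times, so code length = 4.

4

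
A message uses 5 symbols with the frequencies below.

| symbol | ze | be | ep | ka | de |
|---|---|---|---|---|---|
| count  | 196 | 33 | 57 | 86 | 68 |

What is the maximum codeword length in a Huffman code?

Merge the two lowest-weight nodes at each step:
merge be(33) and ep(57): 90
merge de(68) and ka(86): 154
merge 90 and 154: 244
merge ze(196) and 244: 440
Maximum depth reached is 3.

3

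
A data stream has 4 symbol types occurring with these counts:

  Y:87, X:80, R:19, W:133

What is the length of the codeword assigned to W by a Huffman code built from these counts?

1

Repeatedly merge the two smallest:
R(19) + X(80) → 99
Y(87) + 99 → 186
W(133) + 186 → 319
W is a child of the root — depth 1, so its codeword is a single bit.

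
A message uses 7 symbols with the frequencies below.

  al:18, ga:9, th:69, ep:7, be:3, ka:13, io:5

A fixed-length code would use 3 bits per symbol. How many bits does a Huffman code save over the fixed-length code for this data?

Fixed-length: 3 bits × 124 symbols = 372 bits.
Huffman merges:
combine be(3), io(5) → 8
combine ep(7), 8 → 15
combine ga(9), ka(13) → 22
combine 15, al(18) → 33
combine 22, 33 → 55
combine 55, th(69) → 124
Huffman total = 8 + 15 + 22 + 33 + 55 + 124 = 257 bits.
Saving = 372 − 257 = 115 bits.

115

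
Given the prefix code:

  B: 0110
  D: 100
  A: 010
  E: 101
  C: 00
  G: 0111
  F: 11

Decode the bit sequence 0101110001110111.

Read left to right; each codeword is recognised as soon as it completes (prefix code):
  010→A | 11→F | 100→D | 0111→G | 0111→G
Decoded message: AFDGG

AFDGG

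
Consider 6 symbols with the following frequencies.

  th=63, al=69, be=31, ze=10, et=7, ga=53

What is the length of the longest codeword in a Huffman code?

Merge the two lowest-weight nodes at each step:
combine et(7), ze(10) → 17
combine 17, be(31) → 48
combine 48, ga(53) → 101
combine th(63), al(69) → 132
combine 101, 132 → 233
Maximum depth reached is 4.

4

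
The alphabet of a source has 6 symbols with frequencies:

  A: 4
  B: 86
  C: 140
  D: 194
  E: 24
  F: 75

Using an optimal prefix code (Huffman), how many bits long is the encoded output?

1172

Build the Huffman tree bottom-up:
A(4) + E(24) → 28
28 + F(75) → 103
B(86) + 103 → 189
C(140) + 189 → 329
D(194) + 329 → 523
Total encoded bits = sum of merged weights = 28 + 103 + 189 + 329 + 523 = 1172.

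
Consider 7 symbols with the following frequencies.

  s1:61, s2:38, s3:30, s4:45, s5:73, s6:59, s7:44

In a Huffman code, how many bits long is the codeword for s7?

Repeatedly merge the two smallest:
s3(30) + s2(38) → 68
s7(44) + s4(45) → 89
s6(59) + s1(61) → 120
68 + s5(73) → 141
89 + 120 → 209
141 + 209 → 350
s7 sits 3 levels below the root, so its codeword is 3 bits.

3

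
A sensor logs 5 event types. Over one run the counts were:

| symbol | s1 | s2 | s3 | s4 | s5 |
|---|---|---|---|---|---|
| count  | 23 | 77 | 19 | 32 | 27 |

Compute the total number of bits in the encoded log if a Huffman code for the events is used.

Greedily combine the two least-frequent nodes:
merge s3(19) and s1(23): 42
merge s5(27) and s4(32): 59
merge 42 and 59: 101
merge s2(77) and 101: 178
The encoded length is the sum of every internal node's weight: 42 + 59 + 101 + 178 = 380 bits.

380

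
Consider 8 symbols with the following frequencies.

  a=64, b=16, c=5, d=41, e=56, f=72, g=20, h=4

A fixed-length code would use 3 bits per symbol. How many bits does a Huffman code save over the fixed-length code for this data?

Fixed-length: 3 bits × 278 symbols = 834 bits.
Huffman merges:
h(4) + c(5) → 9
9 + b(16) → 25
g(20) + 25 → 45
d(41) + 45 → 86
e(56) + a(64) → 120
f(72) + 86 → 158
120 + 158 → 278
Huffman total = 9 + 25 + 45 + 86 + 120 + 158 + 278 = 721 bits.
Saving = 834 − 721 = 113 bits.

113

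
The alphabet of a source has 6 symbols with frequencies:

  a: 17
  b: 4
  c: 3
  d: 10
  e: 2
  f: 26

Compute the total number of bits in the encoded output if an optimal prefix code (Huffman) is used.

Greedily combine the two least-frequent nodes:
combine e(2), c(3) → 5
combine b(4), 5 → 9
combine 9, d(10) → 19
combine a(17), 19 → 36
combine f(26), 36 → 62
Total encoded bits = sum of merged weights = 5 + 9 + 19 + 36 + 62 = 131.

131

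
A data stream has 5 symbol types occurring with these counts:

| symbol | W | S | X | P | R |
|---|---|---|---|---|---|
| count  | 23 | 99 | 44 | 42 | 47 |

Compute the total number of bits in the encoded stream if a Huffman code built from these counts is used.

567

Build the Huffman tree bottom-up:
merge W(23) and P(42): 65
merge X(44) and R(47): 91
merge 65 and 91: 156
merge S(99) and 156: 255
Total encoded bits = sum of merged weights = 65 + 91 + 156 + 255 = 567.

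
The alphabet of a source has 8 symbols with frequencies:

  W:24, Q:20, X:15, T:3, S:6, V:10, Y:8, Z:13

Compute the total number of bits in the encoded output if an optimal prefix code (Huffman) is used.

279

Build the Huffman tree bottom-up:
merge T(3) and S(6): 9
merge Y(8) and 9: 17
merge V(10) and Z(13): 23
merge X(15) and 17: 32
merge Q(20) and 23: 43
merge W(24) and 32: 56
merge 43 and 56: 99
Total encoded bits = sum of merged weights = 9 + 17 + 23 + 32 + 43 + 56 + 99 = 279.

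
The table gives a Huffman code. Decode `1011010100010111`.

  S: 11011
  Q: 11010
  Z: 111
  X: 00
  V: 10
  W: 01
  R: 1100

Read left to right; each codeword is recognised as soon as it completes (prefix code):
  10→V | 11010→Q | 10→V | 00→X | 10→V | 111→Z
Decoded message: VQVXVZ

VQVXVZ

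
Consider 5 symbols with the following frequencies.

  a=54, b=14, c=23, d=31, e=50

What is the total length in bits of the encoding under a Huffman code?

381

Build the Huffman tree bottom-up:
combine b(14), c(23) → 37
combine d(31), 37 → 68
combine e(50), a(54) → 104
combine 68, 104 → 172
Total encoded bits = sum of merged weights = 37 + 68 + 104 + 172 = 381.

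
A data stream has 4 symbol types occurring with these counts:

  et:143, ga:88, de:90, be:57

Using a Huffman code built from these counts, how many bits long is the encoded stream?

756

Build the Huffman tree bottom-up:
combine be(57), ga(88) → 145
combine de(90), et(143) → 233
combine 145, 233 → 378
Each symbol's bit-cost is frequency × depth; summing gives 756 bits (equivalently 145 + 233 + 378).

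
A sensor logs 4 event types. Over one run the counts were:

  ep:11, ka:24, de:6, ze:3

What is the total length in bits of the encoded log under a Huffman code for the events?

73

Greedily combine the two least-frequent nodes:
ze(3) + de(6) → 9
9 + ep(11) → 20
20 + ka(24) → 44
The encoded length is the sum of every internal node's weight: 9 + 20 + 44 = 73 bits.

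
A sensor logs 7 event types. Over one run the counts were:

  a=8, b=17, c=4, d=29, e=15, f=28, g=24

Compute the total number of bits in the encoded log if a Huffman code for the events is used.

330

Build the Huffman tree bottom-up:
combine c(4), a(8) → 12
combine 12, e(15) → 27
combine b(17), g(24) → 41
combine 27, f(28) → 55
combine d(29), 41 → 70
combine 55, 70 → 125
Each symbol's bit-cost is frequency × depth; summing gives 330 bits (equivalently 12 + 27 + 41 + 55 + 70 + 125).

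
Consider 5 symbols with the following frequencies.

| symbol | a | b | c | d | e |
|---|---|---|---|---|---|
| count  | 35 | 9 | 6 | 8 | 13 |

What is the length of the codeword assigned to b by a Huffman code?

3

Build the tree from the bottom:
combine c(6), d(8) → 14
combine b(9), e(13) → 22
combine 14, 22 → 36
combine a(35), 36 → 71
b sits 3 levels below the root, so its codeword is 3 bits.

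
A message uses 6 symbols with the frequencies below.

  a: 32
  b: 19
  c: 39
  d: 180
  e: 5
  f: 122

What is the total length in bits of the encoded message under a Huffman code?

Merge the two smallest weights repeatedly:
e(5) + b(19) → 24
24 + a(32) → 56
c(39) + 56 → 95
95 + f(122) → 217
d(180) + 217 → 397
Total encoded bits = sum of merged weights = 24 + 56 + 95 + 217 + 397 = 789.

789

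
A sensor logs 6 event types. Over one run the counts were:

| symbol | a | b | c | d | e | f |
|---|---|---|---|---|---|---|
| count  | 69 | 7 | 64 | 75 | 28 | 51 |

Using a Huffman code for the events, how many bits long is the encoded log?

709

Merge the two smallest weights repeatedly:
combine b(7), e(28) → 35
combine 35, f(51) → 86
combine c(64), a(69) → 133
combine d(75), 86 → 161
combine 133, 161 → 294
Total encoded bits = sum of merged weights = 35 + 86 + 133 + 161 + 294 = 709.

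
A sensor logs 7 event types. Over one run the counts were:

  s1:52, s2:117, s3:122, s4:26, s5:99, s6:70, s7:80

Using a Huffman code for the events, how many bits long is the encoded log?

1537

Greedily combine the two least-frequent nodes:
s4(26) + s1(52) → 78
s6(70) + 78 → 148
s7(80) + s5(99) → 179
s2(117) + s3(122) → 239
148 + 179 → 327
239 + 327 → 566
The encoded length is the sum of every internal node's weight: 78 + 148 + 179 + 239 + 327 + 566 = 1537 bits.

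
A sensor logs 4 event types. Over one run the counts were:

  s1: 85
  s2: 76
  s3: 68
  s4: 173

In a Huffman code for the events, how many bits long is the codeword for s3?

Build the tree from the bottom:
merge s3(68) and s2(76): 144
merge s1(85) and 144: 229
merge s4(173) and 229: 402
The subtree containing s3 is merged 3 times, so code length = 3.

3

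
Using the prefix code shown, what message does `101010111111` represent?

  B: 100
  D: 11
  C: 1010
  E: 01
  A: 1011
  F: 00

Read left to right; each codeword is recognised as soon as it completes (prefix code):
  1010→C | 1011→A | 11→D | 11→D
Decoded message: CADD

CADD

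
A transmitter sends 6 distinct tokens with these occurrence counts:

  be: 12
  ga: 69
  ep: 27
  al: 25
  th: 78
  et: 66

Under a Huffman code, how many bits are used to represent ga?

2

Repeatedly merge the two smallest:
combine be(12), al(25) → 37
combine ep(27), 37 → 64
combine 64, et(66) → 130
combine ga(69), th(78) → 147
combine 130, 147 → 277
The subtree containing ga is merged 2 times, so code length = 2.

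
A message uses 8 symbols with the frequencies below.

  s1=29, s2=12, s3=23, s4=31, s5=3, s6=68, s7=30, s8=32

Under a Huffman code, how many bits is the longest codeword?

Merge the two lowest-weight nodes at each step:
combine s5(3), s2(12) → 15
combine 15, s3(23) → 38
combine s1(29), s7(30) → 59
combine s4(31), s8(32) → 63
combine 38, 59 → 97
combine 63, s6(68) → 131
combine 97, 131 → 228
The rarest symbols sit at the bottom; the longest codeword is 4 bits.

4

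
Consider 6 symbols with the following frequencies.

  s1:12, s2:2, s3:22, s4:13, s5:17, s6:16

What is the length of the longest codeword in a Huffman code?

4

Merge the two lowest-weight nodes at each step:
s2(2) + s1(12) → 14
s4(13) + 14 → 27
s6(16) + s5(17) → 33
s3(22) + 27 → 49
33 + 49 → 82
The rarest symbols sit at the bottom; the longest codeword is 4 bits.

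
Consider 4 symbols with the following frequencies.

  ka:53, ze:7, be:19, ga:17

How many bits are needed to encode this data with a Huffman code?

Greedily combine the two least-frequent nodes:
merge ze(7) and ga(17): 24
merge be(19) and 24: 43
merge 43 and ka(53): 96
The encoded length is the sum of every internal node's weight: 24 + 43 + 96 = 163 bits.

163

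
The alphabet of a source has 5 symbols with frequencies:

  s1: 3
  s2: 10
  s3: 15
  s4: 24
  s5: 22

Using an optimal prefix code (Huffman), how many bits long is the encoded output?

161

Greedily combine the two least-frequent nodes:
combine s1(3), s2(10) → 13
combine 13, s3(15) → 28
combine s5(22), s4(24) → 46
combine 28, 46 → 74
The encoded length is the sum of every internal node's weight: 13 + 28 + 46 + 74 = 161 bits.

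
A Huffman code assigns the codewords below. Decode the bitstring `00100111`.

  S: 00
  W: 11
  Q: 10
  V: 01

Read left to right; each codeword is recognised as soon as it completes (prefix code):
  00→S | 10→Q | 01→V | 11→W
Decoded message: SQVW

SQVW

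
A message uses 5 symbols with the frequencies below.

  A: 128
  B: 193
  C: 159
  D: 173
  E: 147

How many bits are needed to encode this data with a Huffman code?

Greedily combine the two least-frequent nodes:
merge A(128) and E(147): 275
merge C(159) and D(173): 332
merge B(193) and 275: 468
merge 332 and 468: 800
Each symbol's bit-cost is frequency × depth; summing gives 1875 bits (equivalently 275 + 332 + 468 + 800).

1875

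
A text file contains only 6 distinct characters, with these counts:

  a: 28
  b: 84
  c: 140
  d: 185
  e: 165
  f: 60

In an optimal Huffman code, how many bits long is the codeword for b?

Build the tree from the bottom:
combine a(28), f(60) → 88
combine b(84), 88 → 172
combine c(140), e(165) → 305
combine 172, d(185) → 357
combine 305, 357 → 662
b's leaf is at depth 3, giving a 3-bit codeword.

3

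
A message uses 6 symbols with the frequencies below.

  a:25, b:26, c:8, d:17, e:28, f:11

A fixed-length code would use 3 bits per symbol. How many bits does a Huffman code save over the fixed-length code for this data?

60

Fixed-length: 3 bits × 115 symbols = 345 bits.
Huffman merges:
combine c(8), f(11) → 19
combine d(17), 19 → 36
combine a(25), b(26) → 51
combine e(28), 36 → 64
combine 51, 64 → 115
Huffman total = 19 + 36 + 51 + 64 + 115 = 285 bits.
Saving = 345 − 285 = 60 bits.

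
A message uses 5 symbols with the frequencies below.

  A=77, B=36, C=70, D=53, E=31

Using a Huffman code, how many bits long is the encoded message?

601

Build the Huffman tree bottom-up:
combine E(31), B(36) → 67
combine D(53), 67 → 120
combine C(70), A(77) → 147
combine 120, 147 → 267
Total encoded bits = sum of merged weights = 67 + 120 + 147 + 267 = 601.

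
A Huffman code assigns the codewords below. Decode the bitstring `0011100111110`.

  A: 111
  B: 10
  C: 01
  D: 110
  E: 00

EAEAD

Read left to right; each codeword is recognised as soon as it completes (prefix code):
  00→E | 111→A | 00→E | 111→A | 110→D
Decoded message: EAEAD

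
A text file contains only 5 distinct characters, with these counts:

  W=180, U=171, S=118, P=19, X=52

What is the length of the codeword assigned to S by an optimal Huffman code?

Repeatedly merge the two smallest:
merge P(19) and X(52): 71
merge 71 and S(118): 189
merge U(171) and W(180): 351
merge 189 and 351: 540
The subtree containing S is merged 2 times, so code length = 2.

2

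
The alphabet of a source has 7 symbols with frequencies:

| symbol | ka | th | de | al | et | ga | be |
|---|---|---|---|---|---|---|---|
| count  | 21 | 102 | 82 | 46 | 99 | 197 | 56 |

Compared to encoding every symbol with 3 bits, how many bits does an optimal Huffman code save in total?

232

Fixed-length: 3 bits × 603 symbols = 1809 bits.
Huffman merges:
ka(21) + al(46) → 67
be(56) + 67 → 123
de(82) + et(99) → 181
th(102) + 123 → 225
181 + ga(197) → 378
225 + 378 → 603
Huffman total = 67 + 123 + 181 + 225 + 378 + 603 = 1577 bits.
Saving = 1809 − 1577 = 232 bits.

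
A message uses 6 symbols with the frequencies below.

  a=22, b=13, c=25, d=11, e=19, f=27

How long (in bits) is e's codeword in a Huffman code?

Huffman merges, smallest pair first:
d(11) + b(13) → 24
e(19) + a(22) → 41
24 + c(25) → 49
f(27) + 41 → 68
49 + 68 → 117
e's leaf is at depth 3, giving a 3-bit codeword.

3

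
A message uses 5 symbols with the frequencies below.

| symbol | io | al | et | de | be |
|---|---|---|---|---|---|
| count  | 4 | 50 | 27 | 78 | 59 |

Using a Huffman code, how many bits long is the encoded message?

467

Greedily combine the two least-frequent nodes:
combine io(4), et(27) → 31
combine 31, al(50) → 81
combine be(59), de(78) → 137
combine 81, 137 → 218
Each symbol's bit-cost is frequency × depth; summing gives 467 bits (equivalently 31 + 81 + 137 + 218).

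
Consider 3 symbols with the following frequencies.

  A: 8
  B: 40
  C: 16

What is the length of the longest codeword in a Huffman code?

2

Merge the two lowest-weight nodes at each step:
A(8) + C(16) → 24
24 + B(40) → 64
The rarest symbols sit at the bottom; the longest codeword is 2 bits.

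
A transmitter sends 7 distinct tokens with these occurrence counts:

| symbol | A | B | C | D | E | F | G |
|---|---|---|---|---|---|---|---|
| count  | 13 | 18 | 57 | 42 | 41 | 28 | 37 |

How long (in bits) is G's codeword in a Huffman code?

Build the tree from the bottom:
A(13) + B(18) → 31
F(28) + 31 → 59
G(37) + E(41) → 78
D(42) + C(57) → 99
59 + 78 → 137
99 + 137 → 236
G sits 3 levels below the root, so its codeword is 3 bits.

3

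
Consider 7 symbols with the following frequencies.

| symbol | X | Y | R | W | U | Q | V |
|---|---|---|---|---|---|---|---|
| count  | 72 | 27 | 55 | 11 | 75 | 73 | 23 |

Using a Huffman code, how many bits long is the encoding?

Merge the two smallest weights repeatedly:
combine W(11), V(23) → 34
combine Y(27), 34 → 61
combine R(55), 61 → 116
combine X(72), Q(73) → 145
combine U(75), 116 → 191
combine 145, 191 → 336
Each symbol's bit-cost is frequency × depth; summing gives 883 bits (equivalently 34 + 61 + 116 + 145 + 191 + 336).

883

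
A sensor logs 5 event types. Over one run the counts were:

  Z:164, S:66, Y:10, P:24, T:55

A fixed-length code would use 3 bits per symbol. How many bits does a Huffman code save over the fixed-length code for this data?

360

Fixed-length: 3 bits × 319 symbols = 957 bits.
Huffman merges:
Y(10) + P(24) → 34
34 + T(55) → 89
S(66) + 89 → 155
155 + Z(164) → 319
Huffman total = 34 + 89 + 155 + 319 = 597 bits.
Saving = 957 − 597 = 360 bits.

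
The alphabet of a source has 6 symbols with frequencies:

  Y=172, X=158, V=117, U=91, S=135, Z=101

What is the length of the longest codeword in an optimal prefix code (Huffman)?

Merge the two lowest-weight nodes at each step:
combine U(91), Z(101) → 192
combine V(117), S(135) → 252
combine X(158), Y(172) → 330
combine 192, 252 → 444
combine 330, 444 → 774
The first pair merged (U, Z) ends up deepest, at depth 3.

3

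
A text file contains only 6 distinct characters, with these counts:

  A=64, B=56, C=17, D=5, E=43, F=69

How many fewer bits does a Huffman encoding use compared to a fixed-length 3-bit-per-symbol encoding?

Fixed-length: 3 bits × 254 symbols = 762 bits.
Huffman merges:
merge D(5) and C(17): 22
merge 22 and E(43): 65
merge B(56) and A(64): 120
merge 65 and F(69): 134
merge 120 and 134: 254
Huffman total = 22 + 65 + 120 + 134 + 254 = 595 bits.
Saving = 762 − 595 = 167 bits.

167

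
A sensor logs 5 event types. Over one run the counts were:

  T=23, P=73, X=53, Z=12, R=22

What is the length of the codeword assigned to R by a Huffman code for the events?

Build the tree from the bottom:
combine Z(12), R(22) → 34
combine T(23), 34 → 57
combine X(53), 57 → 110
combine P(73), 110 → 183
The subtree containing R is merged 4 times, so code length = 4.

4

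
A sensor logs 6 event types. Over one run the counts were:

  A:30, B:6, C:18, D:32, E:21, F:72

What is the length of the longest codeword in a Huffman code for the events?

Merge the two lowest-weight nodes at each step:
combine B(6), C(18) → 24
combine E(21), 24 → 45
combine A(30), D(32) → 62
combine 45, 62 → 107
combine F(72), 107 → 179
The rarest symbols sit at the bottom; the longest codeword is 4 bits.

4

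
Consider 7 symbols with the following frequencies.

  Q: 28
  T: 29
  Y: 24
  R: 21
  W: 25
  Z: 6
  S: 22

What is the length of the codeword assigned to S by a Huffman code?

Build the tree from the bottom:
Z(6) + R(21) → 27
S(22) + Y(24) → 46
W(25) + 27 → 52
Q(28) + T(29) → 57
46 + 52 → 98
57 + 98 → 155
The subtree containing S is merged 3 times, so code length = 3.

3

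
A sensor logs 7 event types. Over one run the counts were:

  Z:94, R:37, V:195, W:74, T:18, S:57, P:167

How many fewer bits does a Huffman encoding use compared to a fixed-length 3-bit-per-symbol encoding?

Fixed-length: 3 bits × 642 symbols = 1926 bits.
Huffman merges:
merge T(18) and R(37): 55
merge 55 and S(57): 112
merge W(74) and Z(94): 168
merge 112 and P(167): 279
merge 168 and V(195): 363
merge 279 and 363: 642
Huffman total = 55 + 112 + 168 + 279 + 363 + 642 = 1619 bits.
Saving = 1926 − 1619 = 307 bits.

307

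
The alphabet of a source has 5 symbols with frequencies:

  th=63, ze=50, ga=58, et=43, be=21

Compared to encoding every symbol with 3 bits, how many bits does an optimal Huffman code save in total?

171

Fixed-length: 3 bits × 235 symbols = 705 bits.
Huffman merges:
be(21) + et(43) → 64
ze(50) + ga(58) → 108
th(63) + 64 → 127
108 + 127 → 235
Huffman total = 64 + 108 + 127 + 235 = 534 bits.
Saving = 705 − 534 = 171 bits.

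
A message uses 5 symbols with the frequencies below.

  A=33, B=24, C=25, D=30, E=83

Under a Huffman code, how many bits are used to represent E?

1

Repeatedly merge the two smallest:
B(24) + C(25) → 49
D(30) + A(33) → 63
49 + 63 → 112
E(83) + 112 → 195
E is a child of the root — depth 1, so its codeword is a single bit.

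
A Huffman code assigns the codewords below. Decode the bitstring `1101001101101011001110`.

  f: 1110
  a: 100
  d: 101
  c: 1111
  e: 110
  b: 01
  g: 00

eaeedaf

Read left to right; each codeword is recognised as soon as it completes (prefix code):
  110→e | 100→a | 110→e | 110→e | 101→d | 100→a | 1110→f
Decoded message: eaeedaf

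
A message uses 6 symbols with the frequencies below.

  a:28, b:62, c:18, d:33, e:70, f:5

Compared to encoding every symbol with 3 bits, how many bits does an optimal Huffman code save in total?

142

Fixed-length: 3 bits × 216 symbols = 648 bits.
Huffman merges:
merge f(5) and c(18): 23
merge 23 and a(28): 51
merge d(33) and 51: 84
merge b(62) and e(70): 132
merge 84 and 132: 216
Huffman total = 23 + 51 + 84 + 132 + 216 = 506 bits.
Saving = 648 − 506 = 142 bits.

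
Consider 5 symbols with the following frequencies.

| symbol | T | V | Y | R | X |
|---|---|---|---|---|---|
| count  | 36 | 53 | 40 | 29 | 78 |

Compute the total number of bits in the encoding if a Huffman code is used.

Merge the two smallest weights repeatedly:
combine R(29), T(36) → 65
combine Y(40), V(53) → 93
combine 65, X(78) → 143
combine 93, 143 → 236
The encoded length is the sum of every internal node's weight: 65 + 93 + 143 + 236 = 537 bits.

537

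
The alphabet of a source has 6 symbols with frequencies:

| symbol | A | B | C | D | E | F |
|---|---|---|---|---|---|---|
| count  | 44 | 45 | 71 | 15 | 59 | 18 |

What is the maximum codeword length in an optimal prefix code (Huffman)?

Merge the two lowest-weight nodes at each step:
D(15) + F(18) → 33
33 + A(44) → 77
B(45) + E(59) → 104
C(71) + 77 → 148
104 + 148 → 252
Maximum depth reached is 4.

4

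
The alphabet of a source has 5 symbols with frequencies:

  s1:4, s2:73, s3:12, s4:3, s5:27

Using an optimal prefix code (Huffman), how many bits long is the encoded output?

Merge the two smallest weights repeatedly:
s4(3) + s1(4) → 7
7 + s3(12) → 19
19 + s5(27) → 46
46 + s2(73) → 119
The encoded length is the sum of every internal node's weight: 7 + 19 + 46 + 119 = 191 bits.

191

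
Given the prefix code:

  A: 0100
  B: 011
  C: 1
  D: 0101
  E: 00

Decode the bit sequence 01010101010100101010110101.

DDDECDBD

Read left to right; each codeword is recognised as soon as it completes (prefix code):
  0101→D | 0101→D | 0101→D | 00→E | 1→C | 0101→D | 011→B | 0101→D
Decoded message: DDDECDBD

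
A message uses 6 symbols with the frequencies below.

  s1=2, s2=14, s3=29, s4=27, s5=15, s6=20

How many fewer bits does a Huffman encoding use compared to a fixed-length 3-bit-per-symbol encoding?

60

Fixed-length: 3 bits × 107 symbols = 321 bits.
Huffman merges:
combine s1(2), s2(14) → 16
combine s5(15), 16 → 31
combine s6(20), s4(27) → 47
combine s3(29), 31 → 60
combine 47, 60 → 107
Huffman total = 16 + 31 + 47 + 60 + 107 = 261 bits.
Saving = 321 − 261 = 60 bits.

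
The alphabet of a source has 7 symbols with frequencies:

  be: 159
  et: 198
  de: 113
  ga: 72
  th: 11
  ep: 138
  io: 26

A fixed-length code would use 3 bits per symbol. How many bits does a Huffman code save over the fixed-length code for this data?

Fixed-length: 3 bits × 717 symbols = 2151 bits.
Huffman merges:
merge th(11) and io(26): 37
merge 37 and ga(72): 109
merge 109 and de(113): 222
merge ep(138) and be(159): 297
merge et(198) and 222: 420
merge 297 and 420: 717
Huffman total = 37 + 109 + 222 + 297 + 420 + 717 = 1802 bits.
Saving = 2151 − 1802 = 349 bits.

349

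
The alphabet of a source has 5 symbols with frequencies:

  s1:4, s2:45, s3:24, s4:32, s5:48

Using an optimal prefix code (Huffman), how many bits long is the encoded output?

334

Greedily combine the two least-frequent nodes:
merge s1(4) and s3(24): 28
merge 28 and s4(32): 60
merge s2(45) and s5(48): 93
merge 60 and 93: 153
Total encoded bits = sum of merged weights = 28 + 60 + 93 + 153 = 334.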